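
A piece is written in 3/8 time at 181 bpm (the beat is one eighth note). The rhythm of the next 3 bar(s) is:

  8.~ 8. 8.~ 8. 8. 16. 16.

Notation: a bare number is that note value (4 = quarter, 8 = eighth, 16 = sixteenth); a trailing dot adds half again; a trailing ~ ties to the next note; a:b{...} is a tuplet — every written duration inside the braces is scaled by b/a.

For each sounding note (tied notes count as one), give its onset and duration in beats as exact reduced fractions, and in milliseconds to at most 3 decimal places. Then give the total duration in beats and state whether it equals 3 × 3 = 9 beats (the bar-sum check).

1) 0.0ms=0b +994.475ms=3b
2) 994.475ms=3b +994.475ms=3b
3) 1988.95ms=6b +497.238ms=3/2b
4) 2486.188ms=15/2b +248.619ms=3/4b
5) 2734.807ms=33/4b +248.619ms=3/4b
Σ=9b of 9 (181bpm 3/8) — PASS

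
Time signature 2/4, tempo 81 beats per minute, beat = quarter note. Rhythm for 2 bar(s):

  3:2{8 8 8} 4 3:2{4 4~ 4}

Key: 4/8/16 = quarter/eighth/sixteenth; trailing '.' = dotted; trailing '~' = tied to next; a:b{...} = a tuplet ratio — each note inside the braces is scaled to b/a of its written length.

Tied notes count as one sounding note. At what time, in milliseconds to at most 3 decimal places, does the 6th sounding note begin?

1. 0.0ms @ 0 + 246.914ms (1/3)
2. 246.914ms @ 1/3 + 246.914ms (1/3)
3. 493.827ms @ 2/3 + 246.914ms (1/3)
4. 740.741ms @ 1 + 740.741ms (1)
5. 1481.481ms @ 2 + 493.827ms (2/3)
6. 1975.309ms @ 8/3 + 987.654ms (4/3)

note 6 onset = 8/3b = 1975.309ms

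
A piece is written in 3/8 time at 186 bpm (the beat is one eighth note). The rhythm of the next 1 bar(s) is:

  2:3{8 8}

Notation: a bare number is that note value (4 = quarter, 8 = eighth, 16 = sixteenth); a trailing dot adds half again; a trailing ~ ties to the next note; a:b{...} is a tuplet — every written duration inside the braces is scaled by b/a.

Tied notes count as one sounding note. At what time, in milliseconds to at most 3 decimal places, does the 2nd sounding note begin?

1. 0.0ms @ 0 + 483.871ms (3/2)
2. 483.871ms @ 3/2 + 483.871ms (3/2)

note 2 onset = 3/2b = 483.871ms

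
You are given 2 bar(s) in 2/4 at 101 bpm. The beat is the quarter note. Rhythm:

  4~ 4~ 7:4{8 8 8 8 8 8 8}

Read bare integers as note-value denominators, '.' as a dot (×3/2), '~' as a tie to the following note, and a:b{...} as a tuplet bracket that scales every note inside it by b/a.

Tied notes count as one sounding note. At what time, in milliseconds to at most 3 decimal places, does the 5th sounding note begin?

1. 0.0ms @ 0 + 1357.85ms (16/7)
2. 1357.85ms @ 16/7 + 169.731ms (2/7)
3. 1527.581ms @ 18/7 + 169.731ms (2/7)
4. 1697.313ms @ 20/7 + 169.731ms (2/7)
5. 1867.044ms @ 22/7 + 169.731ms (2/7)
6. 2036.775ms @ 24/7 + 169.731ms (2/7)
7. 2206.506ms @ 26/7 + 169.731ms (2/7)

note 5 onset = 22/7b = 1867.044ms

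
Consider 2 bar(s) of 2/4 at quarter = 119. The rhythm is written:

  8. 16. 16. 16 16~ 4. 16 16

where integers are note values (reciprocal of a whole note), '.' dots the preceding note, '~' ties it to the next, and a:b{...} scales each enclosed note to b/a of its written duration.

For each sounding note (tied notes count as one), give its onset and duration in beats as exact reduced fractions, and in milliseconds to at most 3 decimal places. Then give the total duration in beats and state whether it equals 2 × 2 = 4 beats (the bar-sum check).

1) 0.0ms=0b +378.151ms=3/4b
2) 378.151ms=3/4b +189.076ms=3/8b
3) 567.227ms=9/8b +189.076ms=3/8b
4) 756.303ms=3/2b +126.05ms=1/4b
5) 882.353ms=7/4b +882.353ms=7/4b
6) 1764.706ms=7/2b +126.05ms=1/4b
7) 1890.756ms=15/4b +126.05ms=1/4b
Σ=4b of 4 (119bpm 2/4) — PASS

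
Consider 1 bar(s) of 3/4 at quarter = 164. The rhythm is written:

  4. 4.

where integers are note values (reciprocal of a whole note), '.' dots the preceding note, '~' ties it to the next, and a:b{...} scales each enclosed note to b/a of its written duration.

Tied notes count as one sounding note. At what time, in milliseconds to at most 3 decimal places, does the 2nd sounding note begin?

note 2 onset = 3/2b = 548.78ms

1. 0.0ms @ 0 + 548.78ms (3/2)
2. 548.78ms @ 3/2 + 548.78ms (3/2)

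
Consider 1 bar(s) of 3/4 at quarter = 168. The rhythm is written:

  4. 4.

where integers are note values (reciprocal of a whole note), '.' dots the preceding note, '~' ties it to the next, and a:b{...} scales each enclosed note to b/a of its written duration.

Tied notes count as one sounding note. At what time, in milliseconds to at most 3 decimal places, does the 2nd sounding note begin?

1. 0.0ms @ 0 + 535.714ms (3/2)
2. 535.714ms @ 3/2 + 535.714ms (3/2)

note 2 onset = 3/2b = 535.714ms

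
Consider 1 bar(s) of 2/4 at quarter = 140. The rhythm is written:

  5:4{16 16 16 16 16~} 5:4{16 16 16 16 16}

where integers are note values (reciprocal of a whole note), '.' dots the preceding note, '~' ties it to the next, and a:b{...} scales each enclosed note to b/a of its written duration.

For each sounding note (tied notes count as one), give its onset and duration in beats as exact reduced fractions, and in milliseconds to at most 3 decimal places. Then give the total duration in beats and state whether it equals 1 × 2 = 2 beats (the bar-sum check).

1) 0.0ms=0b +85.714ms=1/5b
2) 85.714ms=1/5b +85.714ms=1/5b
3) 171.429ms=2/5b +85.714ms=1/5b
4) 257.143ms=3/5b +85.714ms=1/5b
5) 342.857ms=4/5b +171.429ms=2/5b
6) 514.286ms=6/5b +85.714ms=1/5b
7) 600.0ms=7/5b +85.714ms=1/5b
8) 685.714ms=8/5b +85.714ms=1/5b
9) 771.429ms=9/5b +85.714ms=1/5b
Σ=2b of 2 (140bpm 2/4) — PASS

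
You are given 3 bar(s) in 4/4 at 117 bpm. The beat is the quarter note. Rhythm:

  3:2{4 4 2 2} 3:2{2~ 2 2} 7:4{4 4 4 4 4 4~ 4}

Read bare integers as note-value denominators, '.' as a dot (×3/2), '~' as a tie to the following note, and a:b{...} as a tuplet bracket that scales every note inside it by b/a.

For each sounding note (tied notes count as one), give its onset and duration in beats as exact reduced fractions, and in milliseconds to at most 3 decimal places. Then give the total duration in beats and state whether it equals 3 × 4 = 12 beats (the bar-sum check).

1) 0.0ms=0b +341.88ms=2/3b
2) 341.88ms=2/3b +341.88ms=2/3b
3) 683.761ms=4/3b +683.761ms=4/3b
4) 1367.521ms=8/3b +683.761ms=4/3b
5) 2051.282ms=4b +1367.521ms=8/3b
6) 3418.803ms=20/3b +683.761ms=4/3b
7) 4102.564ms=8b +293.04ms=4/7b
8) 4395.604ms=60/7b +293.04ms=4/7b
9) 4688.645ms=64/7b +293.04ms=4/7b
10) 4981.685ms=68/7b +293.04ms=4/7b
11) 5274.725ms=72/7b +293.04ms=4/7b
12) 5567.766ms=76/7b +586.081ms=8/7b
Σ=12b of 12 (117bpm 4/4) — PASS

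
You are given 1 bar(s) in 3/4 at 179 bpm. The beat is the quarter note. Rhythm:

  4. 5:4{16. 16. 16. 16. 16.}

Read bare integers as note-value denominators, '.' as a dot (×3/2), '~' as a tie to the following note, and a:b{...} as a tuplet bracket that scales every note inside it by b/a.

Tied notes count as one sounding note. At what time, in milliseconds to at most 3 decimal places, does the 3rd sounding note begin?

note 3 onset = 9/5b = 603.352ms

1. 0.0ms @ 0 + 502.793ms (3/2)
2. 502.793ms @ 3/2 + 100.559ms (3/10)
3. 603.352ms @ 9/5 + 100.559ms (3/10)
4. 703.911ms @ 21/10 + 100.559ms (3/10)
5. 804.469ms @ 12/5 + 100.559ms (3/10)
6. 905.028ms @ 27/10 + 100.559ms (3/10)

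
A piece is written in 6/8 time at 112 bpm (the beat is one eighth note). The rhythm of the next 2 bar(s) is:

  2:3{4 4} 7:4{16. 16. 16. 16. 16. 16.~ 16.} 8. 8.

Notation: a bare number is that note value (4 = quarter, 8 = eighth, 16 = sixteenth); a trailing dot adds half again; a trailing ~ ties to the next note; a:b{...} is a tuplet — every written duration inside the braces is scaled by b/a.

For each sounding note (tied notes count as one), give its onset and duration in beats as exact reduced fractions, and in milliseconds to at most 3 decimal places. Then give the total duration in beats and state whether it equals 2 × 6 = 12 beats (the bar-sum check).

1) 0.0ms=0b +1607.143ms=3b
2) 1607.143ms=3b +1607.143ms=3b
3) 3214.286ms=6b +229.592ms=3/7b
4) 3443.878ms=45/7b +229.592ms=3/7b
5) 3673.469ms=48/7b +229.592ms=3/7b
6) 3903.061ms=51/7b +229.592ms=3/7b
7) 4132.653ms=54/7b +229.592ms=3/7b
8) 4362.245ms=57/7b +459.184ms=6/7b
9) 4821.429ms=9b +803.571ms=3/2b
10) 5625.0ms=21/2b +803.571ms=3/2b
Σ=12b of 12 (112bpm 6/8) — PASS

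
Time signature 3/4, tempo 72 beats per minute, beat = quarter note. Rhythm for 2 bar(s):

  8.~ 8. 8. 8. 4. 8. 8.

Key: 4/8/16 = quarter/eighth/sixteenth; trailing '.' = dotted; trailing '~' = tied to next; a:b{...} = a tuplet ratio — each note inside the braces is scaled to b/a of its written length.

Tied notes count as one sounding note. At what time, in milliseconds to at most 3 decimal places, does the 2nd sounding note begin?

1. 0.0ms @ 0 + 1250.0ms (3/2)
2. 1250.0ms @ 3/2 + 625.0ms (3/4)
3. 1875.0ms @ 9/4 + 625.0ms (3/4)
4. 2500.0ms @ 3 + 1250.0ms (3/2)
5. 3750.0ms @ 9/2 + 625.0ms (3/4)
6. 4375.0ms @ 21/4 + 625.0ms (3/4)

note 2 onset = 3/2b = 1250.0ms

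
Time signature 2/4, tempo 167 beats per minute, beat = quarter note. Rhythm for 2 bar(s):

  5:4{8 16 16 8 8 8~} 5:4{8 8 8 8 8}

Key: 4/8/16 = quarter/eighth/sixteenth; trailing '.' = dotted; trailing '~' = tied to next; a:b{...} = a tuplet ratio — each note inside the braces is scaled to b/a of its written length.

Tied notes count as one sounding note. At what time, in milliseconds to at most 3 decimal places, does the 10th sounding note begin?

1. 0.0ms @ 0 + 143.713ms (2/5)
2. 143.713ms @ 2/5 + 71.856ms (1/5)
3. 215.569ms @ 3/5 + 71.856ms (1/5)
4. 287.425ms @ 4/5 + 143.713ms (2/5)
5. 431.138ms @ 6/5 + 143.713ms (2/5)
6. 574.85ms @ 8/5 + 287.425ms (4/5)
7. 862.275ms @ 12/5 + 143.713ms (2/5)
8. 1005.988ms @ 14/5 + 143.713ms (2/5)
9. 1149.701ms @ 16/5 + 143.713ms (2/5)
10. 1293.413ms @ 18/5 + 143.713ms (2/5)

note 10 onset = 18/5b = 1293.413ms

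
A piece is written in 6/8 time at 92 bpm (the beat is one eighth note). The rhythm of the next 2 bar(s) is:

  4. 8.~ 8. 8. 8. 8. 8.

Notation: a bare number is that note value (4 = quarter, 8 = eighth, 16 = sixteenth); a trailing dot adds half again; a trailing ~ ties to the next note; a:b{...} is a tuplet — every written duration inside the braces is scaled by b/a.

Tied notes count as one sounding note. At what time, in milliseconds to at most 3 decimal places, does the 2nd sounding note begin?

1. 0.0ms @ 0 + 1956.522ms (3)
2. 1956.522ms @ 3 + 1956.522ms (3)
3. 3913.043ms @ 6 + 978.261ms (3/2)
4. 4891.304ms @ 15/2 + 978.261ms (3/2)
5. 5869.565ms @ 9 + 978.261ms (3/2)
6. 6847.826ms @ 21/2 + 978.261ms (3/2)

note 2 onset = 3b = 1956.522ms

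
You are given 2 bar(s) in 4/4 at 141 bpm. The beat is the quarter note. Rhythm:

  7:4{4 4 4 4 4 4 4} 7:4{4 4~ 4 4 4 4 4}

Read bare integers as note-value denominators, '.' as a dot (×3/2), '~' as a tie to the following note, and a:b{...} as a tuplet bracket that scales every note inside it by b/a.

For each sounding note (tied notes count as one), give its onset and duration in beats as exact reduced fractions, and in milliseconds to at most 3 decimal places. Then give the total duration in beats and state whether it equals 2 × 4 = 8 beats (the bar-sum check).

1) 0.0ms=0b +243.161ms=4/7b
2) 243.161ms=4/7b +243.161ms=4/7b
3) 486.322ms=8/7b +243.161ms=4/7b
4) 729.483ms=12/7b +243.161ms=4/7b
5) 972.644ms=16/7b +243.161ms=4/7b
6) 1215.805ms=20/7b +243.161ms=4/7b
7) 1458.967ms=24/7b +243.161ms=4/7b
8) 1702.128ms=4b +243.161ms=4/7b
9) 1945.289ms=32/7b +486.322ms=8/7b
10) 2431.611ms=40/7b +243.161ms=4/7b
11) 2674.772ms=44/7b +243.161ms=4/7b
12) 2917.933ms=48/7b +243.161ms=4/7b
13) 3161.094ms=52/7b +243.161ms=4/7b
Σ=8b of 8 (141bpm 4/4) — PASS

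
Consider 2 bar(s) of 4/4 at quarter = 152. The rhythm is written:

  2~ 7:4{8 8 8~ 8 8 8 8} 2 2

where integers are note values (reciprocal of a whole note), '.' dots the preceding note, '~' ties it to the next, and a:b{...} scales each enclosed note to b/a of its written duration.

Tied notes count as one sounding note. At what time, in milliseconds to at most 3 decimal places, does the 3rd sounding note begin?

note 3 onset = 18/7b = 1015.038ms

1. 0.0ms @ 0 + 902.256ms (16/7)
2. 902.256ms @ 16/7 + 112.782ms (2/7)
3. 1015.038ms @ 18/7 + 225.564ms (4/7)
4. 1240.602ms @ 22/7 + 112.782ms (2/7)
5. 1353.383ms @ 24/7 + 112.782ms (2/7)
6. 1466.165ms @ 26/7 + 112.782ms (2/7)
7. 1578.947ms @ 4 + 789.474ms (2)
8. 2368.421ms @ 6 + 789.474ms (2)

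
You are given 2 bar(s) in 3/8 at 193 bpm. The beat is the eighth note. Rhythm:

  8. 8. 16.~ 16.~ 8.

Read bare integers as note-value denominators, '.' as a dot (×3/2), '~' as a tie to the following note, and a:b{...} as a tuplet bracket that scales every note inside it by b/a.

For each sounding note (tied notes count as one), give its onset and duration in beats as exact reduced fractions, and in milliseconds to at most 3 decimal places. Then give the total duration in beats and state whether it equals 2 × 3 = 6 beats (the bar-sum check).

1) 0.0ms=0b +466.321ms=3/2b
2) 466.321ms=3/2b +466.321ms=3/2b
3) 932.642ms=3b +932.642ms=3b
Σ=6b of 6 (193bpm 3/8) — PASS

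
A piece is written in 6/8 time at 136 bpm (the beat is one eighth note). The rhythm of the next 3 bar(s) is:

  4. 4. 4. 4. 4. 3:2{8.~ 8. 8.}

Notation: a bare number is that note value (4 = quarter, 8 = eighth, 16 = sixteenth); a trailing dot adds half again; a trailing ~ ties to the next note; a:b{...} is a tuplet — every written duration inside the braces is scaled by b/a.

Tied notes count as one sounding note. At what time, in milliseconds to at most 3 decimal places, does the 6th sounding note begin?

note 6 onset = 15b = 6617.647ms

1. 0.0ms @ 0 + 1323.529ms (3)
2. 1323.529ms @ 3 + 1323.529ms (3)
3. 2647.059ms @ 6 + 1323.529ms (3)
4. 3970.588ms @ 9 + 1323.529ms (3)
5. 5294.118ms @ 12 + 1323.529ms (3)
6. 6617.647ms @ 15 + 882.353ms (2)
7. 7500.0ms @ 17 + 441.176ms (1)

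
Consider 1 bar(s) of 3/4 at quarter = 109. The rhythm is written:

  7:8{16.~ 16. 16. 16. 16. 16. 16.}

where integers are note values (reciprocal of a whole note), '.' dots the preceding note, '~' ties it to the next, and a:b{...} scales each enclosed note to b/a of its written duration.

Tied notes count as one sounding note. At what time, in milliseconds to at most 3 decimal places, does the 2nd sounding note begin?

1. 0.0ms @ 0 + 471.822ms (6/7)
2. 471.822ms @ 6/7 + 235.911ms (3/7)
3. 707.733ms @ 9/7 + 235.911ms (3/7)
4. 943.644ms @ 12/7 + 235.911ms (3/7)
5. 1179.554ms @ 15/7 + 235.911ms (3/7)
6. 1415.465ms @ 18/7 + 235.911ms (3/7)

note 2 onset = 6/7b = 471.822ms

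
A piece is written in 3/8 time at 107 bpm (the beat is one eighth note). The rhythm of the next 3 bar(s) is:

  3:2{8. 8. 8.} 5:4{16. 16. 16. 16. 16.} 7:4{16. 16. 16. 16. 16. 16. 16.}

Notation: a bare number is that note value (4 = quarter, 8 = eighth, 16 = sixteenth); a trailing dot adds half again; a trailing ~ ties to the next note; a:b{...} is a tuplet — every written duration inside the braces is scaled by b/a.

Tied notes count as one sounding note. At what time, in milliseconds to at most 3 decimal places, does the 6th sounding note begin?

1. 0.0ms @ 0 + 560.748ms (1)
2. 560.748ms @ 1 + 560.748ms (1)
3. 1121.495ms @ 2 + 560.748ms (1)
4. 1682.243ms @ 3 + 336.449ms (3/5)
5. 2018.692ms @ 18/5 + 336.449ms (3/5)
6. 2355.14ms @ 21/5 + 336.449ms (3/5)
7. 2691.589ms @ 24/5 + 336.449ms (3/5)
8. 3028.037ms @ 27/5 + 336.449ms (3/5)
9. 3364.486ms @ 6 + 240.32ms (3/7)
10. 3604.806ms @ 45/7 + 240.32ms (3/7)
11. 3845.127ms @ 48/7 + 240.32ms (3/7)
12. 4085.447ms @ 51/7 + 240.32ms (3/7)
13. 4325.768ms @ 54/7 + 240.32ms (3/7)
14. 4566.088ms @ 57/7 + 240.32ms (3/7)
15. 4806.409ms @ 60/7 + 240.32ms (3/7)

note 6 onset = 21/5b = 2355.14ms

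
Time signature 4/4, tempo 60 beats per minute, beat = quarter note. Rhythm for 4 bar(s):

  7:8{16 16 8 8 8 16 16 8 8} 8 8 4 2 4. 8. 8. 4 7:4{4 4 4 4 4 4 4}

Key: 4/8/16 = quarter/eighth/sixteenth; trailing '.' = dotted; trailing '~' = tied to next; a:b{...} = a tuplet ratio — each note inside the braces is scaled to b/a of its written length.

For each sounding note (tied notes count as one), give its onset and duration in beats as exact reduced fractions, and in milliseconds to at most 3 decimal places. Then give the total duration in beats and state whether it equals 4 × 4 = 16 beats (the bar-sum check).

1) 0.0ms=0b +285.714ms=2/7b
2) 285.714ms=2/7b +285.714ms=2/7b
3) 571.429ms=4/7b +571.429ms=4/7b
4) 1142.857ms=8/7b +571.429ms=4/7b
5) 1714.286ms=12/7b +571.429ms=4/7b
6) 2285.714ms=16/7b +285.714ms=2/7b
7) 2571.429ms=18/7b +285.714ms=2/7b
8) 2857.143ms=20/7b +571.429ms=4/7b
9) 3428.571ms=24/7b +571.429ms=4/7b
10) 4000.0ms=4b +500.0ms=1/2b
11) 4500.0ms=9/2b +500.0ms=1/2b
12) 5000.0ms=5b +1000.0ms=1b
13) 6000.0ms=6b +2000.0ms=2b
14) 8000.0ms=8b +1500.0ms=3/2b
15) 9500.0ms=19/2b +750.0ms=3/4b
16) 10250.0ms=41/4b +750.0ms=3/4b
17) 11000.0ms=11b +1000.0ms=1b
18) 12000.0ms=12b +571.429ms=4/7b
19) 12571.429ms=88/7b +571.429ms=4/7b
20) 13142.857ms=92/7b +571.429ms=4/7b
21) 13714.286ms=96/7b +571.429ms=4/7b
22) 14285.714ms=100/7b +571.429ms=4/7b
23) 14857.143ms=104/7b +571.429ms=4/7b
24) 15428.571ms=108/7b +571.429ms=4/7b
Σ=16b of 16 (60bpm 4/4) — PASS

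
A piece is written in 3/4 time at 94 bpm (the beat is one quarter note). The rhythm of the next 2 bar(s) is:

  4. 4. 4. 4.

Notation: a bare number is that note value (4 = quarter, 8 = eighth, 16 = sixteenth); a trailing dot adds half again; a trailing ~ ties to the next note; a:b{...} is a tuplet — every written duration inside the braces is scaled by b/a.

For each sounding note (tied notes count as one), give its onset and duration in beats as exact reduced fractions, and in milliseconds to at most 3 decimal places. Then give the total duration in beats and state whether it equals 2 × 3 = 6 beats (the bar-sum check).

1) 0.0ms=0b +957.447ms=3/2b
2) 957.447ms=3/2b +957.447ms=3/2b
3) 1914.894ms=3b +957.447ms=3/2b
4) 2872.34ms=9/2b +957.447ms=3/2b
Σ=6b of 6 (94bpm 3/4) — PASS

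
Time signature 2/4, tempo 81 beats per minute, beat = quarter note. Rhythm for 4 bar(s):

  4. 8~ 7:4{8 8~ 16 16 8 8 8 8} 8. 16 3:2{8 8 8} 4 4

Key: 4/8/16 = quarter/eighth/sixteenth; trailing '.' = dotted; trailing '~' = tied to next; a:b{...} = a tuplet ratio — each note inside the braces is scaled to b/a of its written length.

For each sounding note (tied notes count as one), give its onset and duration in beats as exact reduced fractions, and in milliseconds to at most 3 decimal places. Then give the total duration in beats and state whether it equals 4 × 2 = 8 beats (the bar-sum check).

1) 0.0ms=0b +1111.111ms=3/2b
2) 1111.111ms=3/2b +582.011ms=11/14b
3) 1693.122ms=16/7b +317.46ms=3/7b
4) 2010.582ms=19/7b +105.82ms=1/7b
5) 2116.402ms=20/7b +211.64ms=2/7b
6) 2328.042ms=22/7b +211.64ms=2/7b
7) 2539.683ms=24/7b +211.64ms=2/7b
8) 2751.323ms=26/7b +211.64ms=2/7b
9) 2962.963ms=4b +555.556ms=3/4b
10) 3518.519ms=19/4b +185.185ms=1/4b
11) 3703.704ms=5b +246.914ms=1/3b
12) 3950.617ms=16/3b +246.914ms=1/3b
13) 4197.531ms=17/3b +246.914ms=1/3b
14) 4444.444ms=6b +740.741ms=1b
15) 5185.185ms=7b +740.741ms=1b
Σ=8b of 8 (81bpm 2/4) — PASS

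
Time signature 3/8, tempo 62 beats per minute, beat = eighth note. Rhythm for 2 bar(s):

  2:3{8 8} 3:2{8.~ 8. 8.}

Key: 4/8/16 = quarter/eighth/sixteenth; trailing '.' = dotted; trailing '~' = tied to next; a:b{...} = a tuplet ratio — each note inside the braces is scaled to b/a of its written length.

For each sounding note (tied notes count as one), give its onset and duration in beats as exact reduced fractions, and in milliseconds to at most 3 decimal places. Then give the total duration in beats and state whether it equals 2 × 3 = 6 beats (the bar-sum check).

1) 0.0ms=0b +1451.613ms=3/2b
2) 1451.613ms=3/2b +1451.613ms=3/2b
3) 2903.226ms=3b +1935.484ms=2b
4) 4838.71ms=5b +967.742ms=1b
Σ=6b of 6 (62bpm 3/8) — PASS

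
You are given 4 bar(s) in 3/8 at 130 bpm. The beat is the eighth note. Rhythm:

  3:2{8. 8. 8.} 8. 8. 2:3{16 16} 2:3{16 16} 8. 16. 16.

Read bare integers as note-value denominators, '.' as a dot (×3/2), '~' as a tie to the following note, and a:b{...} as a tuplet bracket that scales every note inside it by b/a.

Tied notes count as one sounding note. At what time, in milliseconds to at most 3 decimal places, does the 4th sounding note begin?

note 4 onset = 3b = 1384.615ms

1. 0.0ms @ 0 + 461.538ms (1)
2. 461.538ms @ 1 + 461.538ms (1)
3. 923.077ms @ 2 + 461.538ms (1)
4. 1384.615ms @ 3 + 692.308ms (3/2)
5. 2076.923ms @ 9/2 + 692.308ms (3/2)
6. 2769.231ms @ 6 + 346.154ms (3/4)
7. 3115.385ms @ 27/4 + 346.154ms (3/4)
8. 3461.538ms @ 15/2 + 346.154ms (3/4)
9. 3807.692ms @ 33/4 + 346.154ms (3/4)
10. 4153.846ms @ 9 + 692.308ms (3/2)
11. 4846.154ms @ 21/2 + 346.154ms (3/4)
12. 5192.308ms @ 45/4 + 346.154ms (3/4)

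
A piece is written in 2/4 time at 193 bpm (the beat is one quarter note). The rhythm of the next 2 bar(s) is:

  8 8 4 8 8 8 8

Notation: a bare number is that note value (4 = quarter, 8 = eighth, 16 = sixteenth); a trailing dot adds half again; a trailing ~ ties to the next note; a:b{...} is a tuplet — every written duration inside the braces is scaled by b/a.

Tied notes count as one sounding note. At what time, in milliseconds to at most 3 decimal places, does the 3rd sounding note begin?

1. 0.0ms @ 0 + 155.44ms (1/2)
2. 155.44ms @ 1/2 + 155.44ms (1/2)
3. 310.881ms @ 1 + 310.881ms (1)
4. 621.762ms @ 2 + 155.44ms (1/2)
5. 777.202ms @ 5/2 + 155.44ms (1/2)
6. 932.642ms @ 3 + 155.44ms (1/2)
7. 1088.083ms @ 7/2 + 155.44ms (1/2)

note 3 onset = 1b = 310.881ms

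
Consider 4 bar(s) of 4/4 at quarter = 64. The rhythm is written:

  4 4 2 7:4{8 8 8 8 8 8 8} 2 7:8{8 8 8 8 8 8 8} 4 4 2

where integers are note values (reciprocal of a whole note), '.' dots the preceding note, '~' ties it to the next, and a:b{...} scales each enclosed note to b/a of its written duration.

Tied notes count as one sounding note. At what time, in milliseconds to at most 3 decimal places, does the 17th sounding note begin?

1. 0.0ms @ 0 + 937.5ms (1)
2. 937.5ms @ 1 + 937.5ms (1)
3. 1875.0ms @ 2 + 1875.0ms (2)
4. 3750.0ms @ 4 + 267.857ms (2/7)
5. 4017.857ms @ 30/7 + 267.857ms (2/7)
6. 4285.714ms @ 32/7 + 267.857ms (2/7)
7. 4553.571ms @ 34/7 + 267.857ms (2/7)
8. 4821.429ms @ 36/7 + 267.857ms (2/7)
9. 5089.286ms @ 38/7 + 267.857ms (2/7)
10. 5357.143ms @ 40/7 + 267.857ms (2/7)
11. 5625.0ms @ 6 + 1875.0ms (2)
12. 7500.0ms @ 8 + 535.714ms (4/7)
13. 8035.714ms @ 60/7 + 535.714ms (4/7)
14. 8571.429ms @ 64/7 + 535.714ms (4/7)
15. 9107.143ms @ 68/7 + 535.714ms (4/7)
16. 9642.857ms @ 72/7 + 535.714ms (4/7)
17. 10178.571ms @ 76/7 + 535.714ms (4/7)
18. 10714.286ms @ 80/7 + 535.714ms (4/7)
19. 11250.0ms @ 12 + 937.5ms (1)
20. 12187.5ms @ 13 + 937.5ms (1)
21. 13125.0ms @ 14 + 1875.0ms (2)

note 17 onset = 76/7b = 10178.571ms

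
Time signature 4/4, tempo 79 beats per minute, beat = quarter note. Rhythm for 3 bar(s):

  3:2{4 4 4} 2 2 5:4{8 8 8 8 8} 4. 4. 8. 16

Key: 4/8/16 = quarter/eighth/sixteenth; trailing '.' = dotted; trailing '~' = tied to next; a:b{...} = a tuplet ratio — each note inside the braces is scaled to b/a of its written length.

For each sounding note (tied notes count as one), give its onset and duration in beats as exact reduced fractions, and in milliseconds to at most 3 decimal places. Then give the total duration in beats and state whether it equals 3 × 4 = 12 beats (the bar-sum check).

1) 0.0ms=0b +506.329ms=2/3b
2) 506.329ms=2/3b +506.329ms=2/3b
3) 1012.658ms=4/3b +506.329ms=2/3b
4) 1518.987ms=2b +1518.987ms=2b
5) 3037.975ms=4b +1518.987ms=2b
6) 4556.962ms=6b +303.797ms=2/5b
7) 4860.759ms=32/5b +303.797ms=2/5b
8) 5164.557ms=34/5b +303.797ms=2/5b
9) 5468.354ms=36/5b +303.797ms=2/5b
10) 5772.152ms=38/5b +303.797ms=2/5b
11) 6075.949ms=8b +1139.241ms=3/2b
12) 7215.19ms=19/2b +1139.241ms=3/2b
13) 8354.43ms=11b +569.62ms=3/4b
14) 8924.051ms=47/4b +189.873ms=1/4b
Σ=12b of 12 (79bpm 4/4) — PASS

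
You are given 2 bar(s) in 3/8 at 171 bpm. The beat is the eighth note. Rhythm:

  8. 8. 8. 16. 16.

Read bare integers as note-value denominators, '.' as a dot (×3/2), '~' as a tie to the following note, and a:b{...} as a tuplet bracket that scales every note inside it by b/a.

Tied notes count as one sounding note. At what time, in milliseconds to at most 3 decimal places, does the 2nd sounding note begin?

1. 0.0ms @ 0 + 526.316ms (3/2)
2. 526.316ms @ 3/2 + 526.316ms (3/2)
3. 1052.632ms @ 3 + 526.316ms (3/2)
4. 1578.947ms @ 9/2 + 263.158ms (3/4)
5. 1842.105ms @ 21/4 + 263.158ms (3/4)

note 2 onset = 3/2b = 526.316ms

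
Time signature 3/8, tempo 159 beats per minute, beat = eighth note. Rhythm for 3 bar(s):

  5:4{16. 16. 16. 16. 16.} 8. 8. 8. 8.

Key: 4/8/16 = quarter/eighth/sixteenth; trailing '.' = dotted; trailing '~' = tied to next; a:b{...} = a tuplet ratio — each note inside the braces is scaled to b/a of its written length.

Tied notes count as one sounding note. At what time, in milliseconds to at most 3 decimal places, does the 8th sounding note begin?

1. 0.0ms @ 0 + 226.415ms (3/5)
2. 226.415ms @ 3/5 + 226.415ms (3/5)
3. 452.83ms @ 6/5 + 226.415ms (3/5)
4. 679.245ms @ 9/5 + 226.415ms (3/5)
5. 905.66ms @ 12/5 + 226.415ms (3/5)
6. 1132.075ms @ 3 + 566.038ms (3/2)
7. 1698.113ms @ 9/2 + 566.038ms (3/2)
8. 2264.151ms @ 6 + 566.038ms (3/2)
9. 2830.189ms @ 15/2 + 566.038ms (3/2)

note 8 onset = 6b = 2264.151ms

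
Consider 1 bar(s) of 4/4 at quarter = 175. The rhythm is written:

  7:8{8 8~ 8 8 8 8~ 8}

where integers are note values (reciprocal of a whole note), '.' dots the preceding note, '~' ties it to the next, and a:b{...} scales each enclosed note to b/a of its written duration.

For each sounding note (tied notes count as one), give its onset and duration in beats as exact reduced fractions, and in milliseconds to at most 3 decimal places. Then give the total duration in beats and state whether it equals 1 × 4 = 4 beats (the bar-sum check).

1) 0.0ms=0b +195.918ms=4/7b
2) 195.918ms=4/7b +391.837ms=8/7b
3) 587.755ms=12/7b +195.918ms=4/7b
4) 783.673ms=16/7b +195.918ms=4/7b
5) 979.592ms=20/7b +391.837ms=8/7b
Σ=4b of 4 (175bpm 4/4) — PASS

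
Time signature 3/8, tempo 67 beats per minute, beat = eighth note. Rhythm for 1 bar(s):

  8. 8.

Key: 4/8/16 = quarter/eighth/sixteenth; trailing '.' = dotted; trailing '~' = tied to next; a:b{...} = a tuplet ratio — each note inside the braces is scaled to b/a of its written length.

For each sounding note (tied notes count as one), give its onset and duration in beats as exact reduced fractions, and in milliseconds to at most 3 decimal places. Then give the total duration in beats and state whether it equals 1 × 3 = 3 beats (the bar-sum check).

1) 0.0ms=0b +1343.284ms=3/2b
2) 1343.284ms=3/2b +1343.284ms=3/2b
Σ=3b of 3 (67bpm 3/8) — PASS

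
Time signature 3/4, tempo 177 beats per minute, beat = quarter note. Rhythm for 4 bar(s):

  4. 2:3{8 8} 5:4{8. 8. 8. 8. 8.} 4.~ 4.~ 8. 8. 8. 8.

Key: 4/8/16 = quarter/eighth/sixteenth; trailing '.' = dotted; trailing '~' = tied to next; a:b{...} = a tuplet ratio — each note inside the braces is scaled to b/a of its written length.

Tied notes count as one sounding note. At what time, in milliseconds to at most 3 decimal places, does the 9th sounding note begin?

1. 0.0ms @ 0 + 508.475ms (3/2)
2. 508.475ms @ 3/2 + 254.237ms (3/4)
3. 762.712ms @ 9/4 + 254.237ms (3/4)
4. 1016.949ms @ 3 + 203.39ms (3/5)
5. 1220.339ms @ 18/5 + 203.39ms (3/5)
6. 1423.729ms @ 21/5 + 203.39ms (3/5)
7. 1627.119ms @ 24/5 + 203.39ms (3/5)
8. 1830.508ms @ 27/5 + 203.39ms (3/5)
9. 2033.898ms @ 6 + 1271.186ms (15/4)
10. 3305.085ms @ 39/4 + 254.237ms (3/4)
11. 3559.322ms @ 21/2 + 254.237ms (3/4)
12. 3813.559ms @ 45/4 + 254.237ms (3/4)

note 9 onset = 6b = 2033.898ms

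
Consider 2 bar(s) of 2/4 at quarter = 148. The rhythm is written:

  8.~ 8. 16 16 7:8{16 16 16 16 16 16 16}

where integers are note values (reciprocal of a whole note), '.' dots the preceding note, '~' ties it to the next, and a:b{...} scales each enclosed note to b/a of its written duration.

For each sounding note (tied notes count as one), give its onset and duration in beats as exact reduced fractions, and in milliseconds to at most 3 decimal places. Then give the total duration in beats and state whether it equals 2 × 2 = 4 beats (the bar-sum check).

1) 0.0ms=0b +608.108ms=3/2b
2) 608.108ms=3/2b +101.351ms=1/4b
3) 709.459ms=7/4b +101.351ms=1/4b
4) 810.811ms=2b +115.83ms=2/7b
5) 926.641ms=16/7b +115.83ms=2/7b
6) 1042.471ms=18/7b +115.83ms=2/7b
7) 1158.301ms=20/7b +115.83ms=2/7b
8) 1274.131ms=22/7b +115.83ms=2/7b
9) 1389.961ms=24/7b +115.83ms=2/7b
10) 1505.792ms=26/7b +115.83ms=2/7b
Σ=4b of 4 (148bpm 2/4) — PASS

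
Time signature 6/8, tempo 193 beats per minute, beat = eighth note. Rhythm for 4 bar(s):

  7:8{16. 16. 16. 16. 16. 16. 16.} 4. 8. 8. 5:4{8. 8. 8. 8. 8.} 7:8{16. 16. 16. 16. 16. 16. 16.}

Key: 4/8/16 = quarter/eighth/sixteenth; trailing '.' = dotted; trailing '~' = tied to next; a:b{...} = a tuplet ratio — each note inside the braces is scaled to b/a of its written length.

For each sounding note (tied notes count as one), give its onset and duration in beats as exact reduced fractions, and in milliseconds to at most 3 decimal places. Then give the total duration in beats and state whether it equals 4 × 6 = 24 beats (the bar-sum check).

1) 0.0ms=0b +266.469ms=6/7b
2) 266.469ms=6/7b +266.469ms=6/7b
3) 532.939ms=12/7b +266.469ms=6/7b
4) 799.408ms=18/7b +266.469ms=6/7b
5) 1065.877ms=24/7b +266.469ms=6/7b
6) 1332.346ms=30/7b +266.469ms=6/7b
7) 1598.816ms=36/7b +266.469ms=6/7b
8) 1865.285ms=6b +932.642ms=3b
9) 2797.927ms=9b +466.321ms=3/2b
10) 3264.249ms=21/2b +466.321ms=3/2b
11) 3730.57ms=12b +373.057ms=6/5b
12) 4103.627ms=66/5b +373.057ms=6/5b
13) 4476.684ms=72/5b +373.057ms=6/5b
14) 4849.741ms=78/5b +373.057ms=6/5b
15) 5222.798ms=84/5b +373.057ms=6/5b
16) 5595.855ms=18b +266.469ms=6/7b
17) 5862.324ms=132/7b +266.469ms=6/7b
18) 6128.793ms=138/7b +266.469ms=6/7b
19) 6395.263ms=144/7b +266.469ms=6/7b
20) 6661.732ms=150/7b +266.469ms=6/7b
21) 6928.201ms=156/7b +266.469ms=6/7b
22) 7194.671ms=162/7b +266.469ms=6/7b
Σ=24b of 24 (193bpm 6/8) — PASS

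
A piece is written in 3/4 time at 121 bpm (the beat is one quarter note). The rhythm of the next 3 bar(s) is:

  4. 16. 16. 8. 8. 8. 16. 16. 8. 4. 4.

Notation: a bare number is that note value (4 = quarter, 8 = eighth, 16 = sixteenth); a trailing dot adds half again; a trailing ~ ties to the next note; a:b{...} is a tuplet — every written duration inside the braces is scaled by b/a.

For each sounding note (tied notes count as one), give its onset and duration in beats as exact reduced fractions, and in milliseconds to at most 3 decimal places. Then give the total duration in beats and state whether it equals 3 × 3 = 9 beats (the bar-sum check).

1) 0.0ms=0b +743.802ms=3/2b
2) 743.802ms=3/2b +185.95ms=3/8b
3) 929.752ms=15/8b +185.95ms=3/8b
4) 1115.702ms=9/4b +371.901ms=3/4b
5) 1487.603ms=3b +371.901ms=3/4b
6) 1859.504ms=15/4b +371.901ms=3/4b
7) 2231.405ms=9/2b +185.95ms=3/8b
8) 2417.355ms=39/8b +185.95ms=3/8b
9) 2603.306ms=21/4b +371.901ms=3/4b
10) 2975.207ms=6b +743.802ms=3/2b
11) 3719.008ms=15/2b +743.802ms=3/2b
Σ=9b of 9 (121bpm 3/4) — PASS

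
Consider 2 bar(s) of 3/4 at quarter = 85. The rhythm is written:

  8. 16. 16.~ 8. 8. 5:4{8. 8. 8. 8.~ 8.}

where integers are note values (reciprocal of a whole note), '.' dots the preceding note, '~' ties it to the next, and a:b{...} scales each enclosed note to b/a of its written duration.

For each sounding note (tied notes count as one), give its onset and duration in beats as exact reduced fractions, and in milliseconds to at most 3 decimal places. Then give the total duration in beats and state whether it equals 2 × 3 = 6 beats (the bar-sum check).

1) 0.0ms=0b +529.412ms=3/4b
2) 529.412ms=3/4b +264.706ms=3/8b
3) 794.118ms=9/8b +794.118ms=9/8b
4) 1588.235ms=9/4b +529.412ms=3/4b
5) 2117.647ms=3b +423.529ms=3/5b
6) 2541.176ms=18/5b +423.529ms=3/5b
7) 2964.706ms=21/5b +423.529ms=3/5b
8) 3388.235ms=24/5b +847.059ms=6/5b
Σ=6b of 6 (85bpm 3/4) — PASS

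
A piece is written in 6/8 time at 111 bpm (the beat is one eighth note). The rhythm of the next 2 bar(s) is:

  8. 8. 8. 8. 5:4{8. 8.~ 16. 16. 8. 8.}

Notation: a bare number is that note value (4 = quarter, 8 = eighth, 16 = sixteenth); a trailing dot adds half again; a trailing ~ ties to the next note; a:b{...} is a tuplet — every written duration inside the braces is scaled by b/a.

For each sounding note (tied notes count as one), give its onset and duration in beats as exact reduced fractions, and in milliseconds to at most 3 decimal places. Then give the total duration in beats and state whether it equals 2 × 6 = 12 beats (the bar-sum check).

1) 0.0ms=0b +810.811ms=3/2b
2) 810.811ms=3/2b +810.811ms=3/2b
3) 1621.622ms=3b +810.811ms=3/2b
4) 2432.432ms=9/2b +810.811ms=3/2b
5) 3243.243ms=6b +648.649ms=6/5b
6) 3891.892ms=36/5b +972.973ms=9/5b
7) 4864.865ms=9b +324.324ms=3/5b
8) 5189.189ms=48/5b +648.649ms=6/5b
9) 5837.838ms=54/5b +648.649ms=6/5b
Σ=12b of 12 (111bpm 6/8) — PASS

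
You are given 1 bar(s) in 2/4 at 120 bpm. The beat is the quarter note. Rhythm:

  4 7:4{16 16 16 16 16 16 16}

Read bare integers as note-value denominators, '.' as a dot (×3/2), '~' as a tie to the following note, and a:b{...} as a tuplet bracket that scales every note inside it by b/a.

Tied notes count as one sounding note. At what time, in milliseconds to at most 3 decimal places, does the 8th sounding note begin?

note 8 onset = 13/7b = 928.571ms

1. 0.0ms @ 0 + 500.0ms (1)
2. 500.0ms @ 1 + 71.429ms (1/7)
3. 571.429ms @ 8/7 + 71.429ms (1/7)
4. 642.857ms @ 9/7 + 71.429ms (1/7)
5. 714.286ms @ 10/7 + 71.429ms (1/7)
6. 785.714ms @ 11/7 + 71.429ms (1/7)
7. 857.143ms @ 12/7 + 71.429ms (1/7)
8. 928.571ms @ 13/7 + 71.429ms (1/7)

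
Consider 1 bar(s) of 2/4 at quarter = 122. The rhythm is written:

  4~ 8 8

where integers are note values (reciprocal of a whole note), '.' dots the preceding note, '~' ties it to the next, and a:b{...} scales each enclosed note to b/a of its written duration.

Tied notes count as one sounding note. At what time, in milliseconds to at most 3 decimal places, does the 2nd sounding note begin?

1. 0.0ms @ 0 + 737.705ms (3/2)
2. 737.705ms @ 3/2 + 245.902ms (1/2)

note 2 onset = 3/2b = 737.705ms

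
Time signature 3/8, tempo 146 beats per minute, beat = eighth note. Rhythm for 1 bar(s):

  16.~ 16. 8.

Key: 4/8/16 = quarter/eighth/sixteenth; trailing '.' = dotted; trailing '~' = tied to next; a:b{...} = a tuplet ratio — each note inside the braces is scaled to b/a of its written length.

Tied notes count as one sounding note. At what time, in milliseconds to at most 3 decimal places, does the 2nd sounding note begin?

note 2 onset = 3/2b = 616.438ms

1. 0.0ms @ 0 + 616.438ms (3/2)
2. 616.438ms @ 3/2 + 616.438ms (3/2)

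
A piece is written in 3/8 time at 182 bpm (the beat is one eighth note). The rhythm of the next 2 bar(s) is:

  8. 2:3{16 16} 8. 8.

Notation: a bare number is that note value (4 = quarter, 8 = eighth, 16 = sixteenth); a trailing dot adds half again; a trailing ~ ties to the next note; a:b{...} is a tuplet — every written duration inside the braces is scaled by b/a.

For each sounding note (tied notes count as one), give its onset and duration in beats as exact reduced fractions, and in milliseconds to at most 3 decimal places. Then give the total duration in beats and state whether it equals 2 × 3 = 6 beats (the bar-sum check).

1) 0.0ms=0b +494.505ms=3/2b
2) 494.505ms=3/2b +247.253ms=3/4b
3) 741.758ms=9/4b +247.253ms=3/4b
4) 989.011ms=3b +494.505ms=3/2b
5) 1483.516ms=9/2b +494.505ms=3/2b
Σ=6b of 6 (182bpm 3/8) — PASS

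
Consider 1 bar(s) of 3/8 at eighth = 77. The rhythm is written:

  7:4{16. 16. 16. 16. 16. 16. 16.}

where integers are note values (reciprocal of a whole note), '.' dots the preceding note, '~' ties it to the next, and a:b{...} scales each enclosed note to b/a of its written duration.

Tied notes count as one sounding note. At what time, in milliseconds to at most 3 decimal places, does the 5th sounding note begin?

1. 0.0ms @ 0 + 333.952ms (3/7)
2. 333.952ms @ 3/7 + 333.952ms (3/7)
3. 667.904ms @ 6/7 + 333.952ms (3/7)
4. 1001.855ms @ 9/7 + 333.952ms (3/7)
5. 1335.807ms @ 12/7 + 333.952ms (3/7)
6. 1669.759ms @ 15/7 + 333.952ms (3/7)
7. 2003.711ms @ 18/7 + 333.952ms (3/7)

note 5 onset = 12/7b = 1335.807ms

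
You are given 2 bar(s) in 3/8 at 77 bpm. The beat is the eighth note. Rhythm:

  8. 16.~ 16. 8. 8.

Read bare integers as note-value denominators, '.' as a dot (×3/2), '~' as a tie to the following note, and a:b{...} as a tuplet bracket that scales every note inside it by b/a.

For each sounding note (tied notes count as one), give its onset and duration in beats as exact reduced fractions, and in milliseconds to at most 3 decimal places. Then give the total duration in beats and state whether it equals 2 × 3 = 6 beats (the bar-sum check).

1) 0.0ms=0b +1168.831ms=3/2b
2) 1168.831ms=3/2b +1168.831ms=3/2b
3) 2337.662ms=3b +1168.831ms=3/2b
4) 3506.494ms=9/2b +1168.831ms=3/2b
Σ=6b of 6 (77bpm 3/8) — PASS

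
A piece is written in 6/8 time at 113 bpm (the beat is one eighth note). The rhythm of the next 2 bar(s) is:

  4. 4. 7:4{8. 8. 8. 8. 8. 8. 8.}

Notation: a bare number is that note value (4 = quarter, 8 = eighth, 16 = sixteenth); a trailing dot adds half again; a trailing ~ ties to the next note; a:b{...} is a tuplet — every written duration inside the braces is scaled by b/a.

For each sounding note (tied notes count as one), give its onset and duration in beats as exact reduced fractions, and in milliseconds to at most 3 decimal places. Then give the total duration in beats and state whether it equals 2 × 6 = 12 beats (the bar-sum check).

1) 0.0ms=0b +1592.92ms=3b
2) 1592.92ms=3b +1592.92ms=3b
3) 3185.841ms=6b +455.12ms=6/7b
4) 3640.961ms=48/7b +455.12ms=6/7b
5) 4096.081ms=54/7b +455.12ms=6/7b
6) 4551.201ms=60/7b +455.12ms=6/7b
7) 5006.321ms=66/7b +455.12ms=6/7b
8) 5461.441ms=72/7b +455.12ms=6/7b
9) 5916.561ms=78/7b +455.12ms=6/7b
Σ=12b of 12 (113bpm 6/8) — PASS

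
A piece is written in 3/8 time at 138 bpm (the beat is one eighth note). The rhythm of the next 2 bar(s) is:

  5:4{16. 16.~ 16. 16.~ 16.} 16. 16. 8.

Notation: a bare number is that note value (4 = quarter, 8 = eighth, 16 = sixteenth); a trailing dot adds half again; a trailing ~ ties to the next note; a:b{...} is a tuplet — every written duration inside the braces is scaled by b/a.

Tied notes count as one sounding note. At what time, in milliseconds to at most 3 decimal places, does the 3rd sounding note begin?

note 3 onset = 9/5b = 782.609ms

1. 0.0ms @ 0 + 260.87ms (3/5)
2. 260.87ms @ 3/5 + 521.739ms (6/5)
3. 782.609ms @ 9/5 + 521.739ms (6/5)
4. 1304.348ms @ 3 + 326.087ms (3/4)
5. 1630.435ms @ 15/4 + 326.087ms (3/4)
6. 1956.522ms @ 9/2 + 652.174ms (3/2)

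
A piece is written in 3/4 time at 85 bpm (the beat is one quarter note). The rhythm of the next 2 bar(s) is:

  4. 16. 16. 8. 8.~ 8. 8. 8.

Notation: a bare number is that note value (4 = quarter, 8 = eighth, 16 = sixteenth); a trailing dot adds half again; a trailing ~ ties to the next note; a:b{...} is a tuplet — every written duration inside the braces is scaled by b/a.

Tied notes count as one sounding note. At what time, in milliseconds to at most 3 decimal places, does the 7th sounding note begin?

note 7 onset = 21/4b = 3705.882ms

1. 0.0ms @ 0 + 1058.824ms (3/2)
2. 1058.824ms @ 3/2 + 264.706ms (3/8)
3. 1323.529ms @ 15/8 + 264.706ms (3/8)
4. 1588.235ms @ 9/4 + 529.412ms (3/4)
5. 2117.647ms @ 3 + 1058.824ms (3/2)
6. 3176.471ms @ 9/2 + 529.412ms (3/4)
7. 3705.882ms @ 21/4 + 529.412ms (3/4)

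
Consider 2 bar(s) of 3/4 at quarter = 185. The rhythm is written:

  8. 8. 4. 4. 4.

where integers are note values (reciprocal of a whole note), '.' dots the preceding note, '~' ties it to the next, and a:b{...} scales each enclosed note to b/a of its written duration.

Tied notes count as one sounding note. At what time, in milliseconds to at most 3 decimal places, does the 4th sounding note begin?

1. 0.0ms @ 0 + 243.243ms (3/4)
2. 243.243ms @ 3/4 + 243.243ms (3/4)
3. 486.486ms @ 3/2 + 486.486ms (3/2)
4. 972.973ms @ 3 + 486.486ms (3/2)
5. 1459.459ms @ 9/2 + 486.486ms (3/2)

note 4 onset = 3b = 972.973ms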